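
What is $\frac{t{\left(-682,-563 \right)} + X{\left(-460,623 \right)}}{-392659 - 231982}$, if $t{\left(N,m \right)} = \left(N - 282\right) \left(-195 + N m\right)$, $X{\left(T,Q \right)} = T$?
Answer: $\frac{369955704}{624641} \approx 592.27$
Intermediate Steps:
$t{\left(N,m \right)} = \left(-282 + N\right) \left(-195 + N m\right)$
$\frac{t{\left(-682,-563 \right)} + X{\left(-460,623 \right)}}{-392659 - 231982} = \frac{\left(54990 - -132990 - 563 \left(-682\right)^{2} - \left(-192324\right) \left(-563\right)\right) - 460}{-392659 - 231982} = \frac{\left(54990 + 132990 - 261864812 - 108278412\right) - 460}{-624641} = \left(\left(54990 + 132990 - 261864812 - 108278412\right) - 460\right) \left(- \frac{1}{624641}\right) = \left(-369955244 - 460\right) \left(- \frac{1}{624641}\right) = \left(-369955704\right) \left(- \frac{1}{624641}\right) = \frac{369955704}{624641}$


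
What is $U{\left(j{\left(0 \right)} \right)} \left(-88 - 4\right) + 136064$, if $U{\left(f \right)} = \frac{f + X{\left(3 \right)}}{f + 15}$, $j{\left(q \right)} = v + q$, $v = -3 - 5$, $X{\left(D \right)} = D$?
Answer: $\frac{952908}{7} \approx 1.3613 \cdot 10^{5}$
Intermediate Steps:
$v = -8$ ($v = -3 - 5 = -8$)
$j{\left(q \right)} = -8 + q$
$U{\left(f \right)} = \frac{3 + f}{15 + f}$ ($U{\left(f \right)} = \frac{f + 3}{f + 15} = \frac{3 + f}{15 + f}$)
$U{\left(j{\left(0 \right)} \right)} \left(-88 - 4\right) + 136064 = \frac{3 + \left(-8 + 0\right)}{15 + \left(-8 + 0\right)} \left(-88 - 4\right) + 136064 = \frac{3 - 8}{15 - 8} \left(-92\right) + 136064 = \frac{1}{7} \left(-5\right) \left(-92\right) + 136064 = \left(- \frac{5}{7}\right) \left(-92\right) + 136064 = \frac{460}{7} + 136064 = \frac{952908}{7}$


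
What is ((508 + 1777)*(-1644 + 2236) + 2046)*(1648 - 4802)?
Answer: -4272931964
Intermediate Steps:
((508 + 1777)*(-1644 + 2236) + 2046)*(1648 - 4802) = (2285*592 + 2046)*(-3154) = (1352720 + 2046)*(-3154) = 1354766*(-3154) = -4272931964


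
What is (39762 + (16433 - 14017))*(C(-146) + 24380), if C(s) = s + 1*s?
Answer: 1015983664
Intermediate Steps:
C(s) = 2*s (C(s) = s + s = 2*s)
(39762 + (16433 - 14017))*(C(-146) + 24380) = (39762 + (16433 - 14017))*(2*(-146) + 24380) = (39762 + 2416)*(-292 + 24380) = 42178*24088 = 1015983664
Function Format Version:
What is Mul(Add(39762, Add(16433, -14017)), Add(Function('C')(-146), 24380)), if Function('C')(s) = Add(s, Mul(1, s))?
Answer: 1015983664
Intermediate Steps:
Function('C')(s) = Mul(2, s) (Function('C')(s) = Add(s, s) = Mul(2, s))
Mul(Add(39762, Add(16433, -14017)), Add(Function('C')(-146), 24380)) = Mul(Add(39762, Add(16433, -14017)), Add(Mul(2, -146), 24380)) = Mul(Add(39762, 2416), Add(-292, 24380)) = Mul(42178, 24088) = 1015983664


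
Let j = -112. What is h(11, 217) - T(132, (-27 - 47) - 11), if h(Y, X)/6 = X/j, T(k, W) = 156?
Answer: -1341/8 ≈ -167.63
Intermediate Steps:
h(Y, X) = -3*X/56 (h(Y, X) = 6*(X/(-112)) = 6*(X*(-1/112)) = 6*(-X/112) = -3*X/56)
h(11, 217) - T(132, (-27 - 47) - 11) = -3/56*217 - 1*156 = -93/8 - 156 = -1341/8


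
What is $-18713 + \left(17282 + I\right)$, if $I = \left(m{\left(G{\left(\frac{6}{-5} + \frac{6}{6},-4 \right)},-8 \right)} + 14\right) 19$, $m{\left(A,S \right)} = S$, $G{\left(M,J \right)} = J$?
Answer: $-1317$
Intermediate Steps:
$I = 114$ ($I = \left(-8 + 14\right) 19 = 6 \cdot 19 = 114$)
$-18713 + \left(17282 + I\right) = -18713 + \left(17282 + 114\right) = -18713 + 17396 = -1317$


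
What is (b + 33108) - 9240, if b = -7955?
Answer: 15913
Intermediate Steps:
(b + 33108) - 9240 = (-7955 + 33108) - 9240 = 25153 - 9240 = 15913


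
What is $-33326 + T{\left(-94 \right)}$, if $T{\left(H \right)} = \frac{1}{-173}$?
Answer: $- \frac{5765399}{173} \approx -33326.0$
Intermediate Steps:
$T{\left(H \right)} = - \frac{1}{173}$
$-33326 + T{\left(-94 \right)} = -33326 - \frac{1}{173} = - \frac{5765399}{173}$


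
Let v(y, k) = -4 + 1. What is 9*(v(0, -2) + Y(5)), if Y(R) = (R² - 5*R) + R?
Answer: 18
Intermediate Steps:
Y(R) = R² - 4*R
v(y, k) = -3
9*(v(0, -2) + Y(5)) = 9*(-3 + 5*(-4 + 5)) = 9*(-3 + 5*1) = 9*(-3 + 5) = 9*2 = 18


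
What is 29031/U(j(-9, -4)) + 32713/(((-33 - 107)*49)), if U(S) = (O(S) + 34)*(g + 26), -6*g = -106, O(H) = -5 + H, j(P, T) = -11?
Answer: 28906707/898660 ≈ 32.166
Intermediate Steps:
g = 53/3 (g = -⅙*(-106) = 53/3 ≈ 17.667)
U(S) = 3799/3 + 131*S/3 (U(S) = ((-5 + S) + 34)*(53/3 + 26) = (29 + S)*(131/3) = 3799/3 + 131*S/3)
29031/U(j(-9, -4)) + 32713/(((-33 - 107)*49)) = 29031/(3799/3 + (131/3)*(-11)) + 32713/(((-33 - 107)*49)) = 29031/(3799/3 - 1441/3) + 32713/((-140*49)) = 29031/786 + 32713/(-6860) = 29031*(1/786) + 32713*(-1/6860) = 9677/262 - 32713/6860 = 28906707/898660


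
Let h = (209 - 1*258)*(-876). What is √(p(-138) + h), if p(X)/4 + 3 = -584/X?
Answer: 4*√12774039/69 ≈ 207.19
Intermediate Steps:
p(X) = -12 - 2336/X (p(X) = -12 + 4*(-584/X) = -12 - 2336/X)
h = 42924 (h = (209 - 258)*(-876) = -49*(-876) = 42924)
√(p(-138) + h) = √((-12 - 2336/(-138)) + 42924) = √((-12 - 2336*(-1/138)) + 42924) = √((-12 + 1168/69) + 42924) = √(340/69 + 42924) = √(2962096/69) = 4*√12774039/69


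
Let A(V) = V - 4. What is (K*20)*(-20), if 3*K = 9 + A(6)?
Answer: -4400/3 ≈ -1466.7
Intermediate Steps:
A(V) = -4 + V
K = 11/3 (K = (9 + (-4 + 6))/3 = (9 + 2)/3 = (⅓)*11 = 11/3 ≈ 3.6667)
(K*20)*(-20) = ((11/3)*20)*(-20) = (220/3)*(-20) = -4400/3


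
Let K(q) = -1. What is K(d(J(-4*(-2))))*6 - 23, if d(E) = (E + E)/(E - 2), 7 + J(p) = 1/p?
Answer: -29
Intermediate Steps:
J(p) = -7 + 1/p
d(E) = 2*E/(-2 + E) (d(E) = (2*E)/(-2 + E) = 2*E/(-2 + E))
K(d(J(-4*(-2))))*6 - 23 = -1*6 - 23 = -6 - 23 = -29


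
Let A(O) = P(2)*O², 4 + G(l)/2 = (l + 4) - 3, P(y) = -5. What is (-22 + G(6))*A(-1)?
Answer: 80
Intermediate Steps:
G(l) = -6 + 2*l (G(l) = -8 + 2*((l + 4) - 3) = -8 + 2*((4 + l) - 3) = -8 + 2*(1 + l) = -8 + (2 + 2*l) = -6 + 2*l)
A(O) = -5*O²
(-22 + G(6))*A(-1) = (-22 + (-6 + 2*6))*(-5*(-1)²) = (-22 + (-6 + 12))*(-5*1) = (-22 + 6)*(-5) = -16*(-5) = 80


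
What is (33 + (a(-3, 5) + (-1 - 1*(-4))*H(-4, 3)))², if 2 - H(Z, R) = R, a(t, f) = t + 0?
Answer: 729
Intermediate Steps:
a(t, f) = t
H(Z, R) = 2 - R
(33 + (a(-3, 5) + (-1 - 1*(-4))*H(-4, 3)))² = (33 + (-3 + (-1 - 1*(-4))*(2 - 1*3)))² = (33 + (-3 + (-1 + 4)*(2 - 3)))² = (33 + (-3 + 3*(-1)))² = (33 + (-3 - 3))² = (33 - 6)² = 27² = 729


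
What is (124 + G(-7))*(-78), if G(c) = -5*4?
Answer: -8112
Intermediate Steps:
G(c) = -20
(124 + G(-7))*(-78) = (124 - 20)*(-78) = 104*(-78) = -8112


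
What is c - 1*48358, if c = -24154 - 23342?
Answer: -95854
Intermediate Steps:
c = -47496
c - 1*48358 = -47496 - 1*48358 = -47496 - 48358 = -95854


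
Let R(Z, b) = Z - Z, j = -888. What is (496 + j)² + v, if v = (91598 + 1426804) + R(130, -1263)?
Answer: 1672066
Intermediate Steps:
R(Z, b) = 0
v = 1518402 (v = (91598 + 1426804) + 0 = 1518402 + 0 = 1518402)
(496 + j)² + v = (496 - 888)² + 1518402 = (-392)² + 1518402 = 153664 + 1518402 = 1672066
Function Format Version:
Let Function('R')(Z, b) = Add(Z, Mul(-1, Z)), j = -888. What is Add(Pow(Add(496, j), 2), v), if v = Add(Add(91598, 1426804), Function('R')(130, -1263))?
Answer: 1672066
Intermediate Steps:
Function('R')(Z, b) = 0
v = 1518402 (v = Add(Add(91598, 1426804), 0) = Add(1518402, 0) = 1518402)
Add(Pow(Add(496, j), 2), v) = Add(Pow(Add(496, -888), 2), 1518402) = Add(Pow(-392, 2), 1518402) = Add(153664, 1518402) = 1672066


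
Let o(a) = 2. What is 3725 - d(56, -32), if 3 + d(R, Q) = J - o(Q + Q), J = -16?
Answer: 3746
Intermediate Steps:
d(R, Q) = -21 (d(R, Q) = -3 + (-16 - 1*2) = -3 + (-16 - 2) = -3 - 18 = -21)
3725 - d(56, -32) = 3725 - 1*(-21) = 3725 + 21 = 3746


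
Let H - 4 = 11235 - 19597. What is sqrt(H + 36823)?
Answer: sqrt(28465) ≈ 168.72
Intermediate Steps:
H = -8358 (H = 4 + (11235 - 19597) = 4 - 8362 = -8358)
sqrt(H + 36823) = sqrt(-8358 + 36823) = sqrt(28465)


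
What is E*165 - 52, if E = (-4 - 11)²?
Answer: 37073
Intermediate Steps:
E = 225 (E = (-15)² = 225)
E*165 - 52 = 225*165 - 52 = 37125 - 52 = 37073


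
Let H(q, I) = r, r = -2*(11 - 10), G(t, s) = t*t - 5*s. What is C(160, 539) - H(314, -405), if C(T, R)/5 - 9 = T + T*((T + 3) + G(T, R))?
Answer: 18455247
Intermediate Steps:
G(t, s) = t² - 5*s
r = -2 (r = -2*1 = -2)
H(q, I) = -2
C(T, R) = 45 + 5*T + 5*T*(3 + T + T² - 5*R) (C(T, R) = 45 + 5*(T + T*((T + 3) + (T² - 5*R))) = 45 + 5*(T + T*((3 + T) + (T² - 5*R))) = 45 + 5*(T + T*(3 + T + T² - 5*R)) = 45 + (5*T + 5*T*(3 + T + T² - 5*R)) = 45 + 5*T + 5*T*(3 + T + T² - 5*R))
C(160, 539) - H(314, -405) = (45 + 5*160² + 20*160 - 5*160*(-1*160² + 5*539)) - 1*(-2) = (45 + 5*25600 + 3200 - 5*160*(-1*25600 + 2695)) + 2 = (45 + 128000 + 3200 - 5*160*(-25600 + 2695)) + 2 = (45 + 128000 + 3200 - 5*160*(-22905)) + 2 = (45 + 128000 + 3200 + 18324000) + 2 = 18455245 + 2 = 18455247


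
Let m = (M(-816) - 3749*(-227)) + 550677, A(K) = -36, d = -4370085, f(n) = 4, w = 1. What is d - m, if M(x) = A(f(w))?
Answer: -5771749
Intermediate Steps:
M(x) = -36
m = 1401664 (m = (-36 - 3749*(-227)) + 550677 = (-36 + 851023) + 550677 = 850987 + 550677 = 1401664)
d - m = -4370085 - 1*1401664 = -4370085 - 1401664 = -5771749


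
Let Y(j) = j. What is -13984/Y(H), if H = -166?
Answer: 6992/83 ≈ 84.241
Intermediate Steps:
-13984/Y(H) = -13984/(-166) = -13984*(-1/166) = 6992/83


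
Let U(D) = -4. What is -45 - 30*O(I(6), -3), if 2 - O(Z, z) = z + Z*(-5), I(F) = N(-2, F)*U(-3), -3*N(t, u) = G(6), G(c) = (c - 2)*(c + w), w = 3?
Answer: -7395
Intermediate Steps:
G(c) = (-2 + c)*(3 + c) (G(c) = (c - 2)*(c + 3) = (-2 + c)*(3 + c))
N(t, u) = -12 (N(t, u) = -(-6 + 6 + 6²)/3 = -(-6 + 6 + 36)/3 = -⅓*36 = -12)
I(F) = 48 (I(F) = -12*(-4) = 48)
O(Z, z) = 2 - z + 5*Z (O(Z, z) = 2 - (z + Z*(-5)) = 2 - (z - 5*Z) = 2 + (-z + 5*Z) = 2 - z + 5*Z)
-45 - 30*O(I(6), -3) = -45 - 30*(2 - 1*(-3) + 5*48) = -45 - 30*(2 + 3 + 240) = -45 - 30*245 = -45 - 7350 = -7395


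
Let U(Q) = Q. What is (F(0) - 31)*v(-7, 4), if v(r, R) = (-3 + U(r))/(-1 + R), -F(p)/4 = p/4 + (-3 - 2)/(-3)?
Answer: 1130/9 ≈ 125.56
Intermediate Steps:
F(p) = -20/3 - p (F(p) = -4*(p/4 + (-3 - 2)/(-3)) = -4*(p*(¼) - 5*(-⅓)) = -4*(p/4 + 5/3) = -4*(5/3 + p/4) = -20/3 - p)
v(r, R) = (-3 + r)/(-1 + R)
(F(0) - 31)*v(-7, 4) = ((-20/3 - 1*0) - 31)*((-3 - 7)/(-1 + 4)) = ((-20/3 + 0) - 31)*(-10/3) = (-20/3 - 31)*((⅓)*(-10)) = -113/3*(-10/3) = 1130/9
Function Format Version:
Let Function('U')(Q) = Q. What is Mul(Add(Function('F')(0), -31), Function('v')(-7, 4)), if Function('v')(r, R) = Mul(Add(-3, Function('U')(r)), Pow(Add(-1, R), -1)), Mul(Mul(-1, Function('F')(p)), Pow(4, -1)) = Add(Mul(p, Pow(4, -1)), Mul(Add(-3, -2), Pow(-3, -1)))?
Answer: Rational(1130, 9) ≈ 125.56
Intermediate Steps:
Function('F')(p) = Add(Rational(-20, 3), Mul(-1, p)) (Function('F')(p) = Mul(-4, Add(Mul(p, Pow(4, -1)), Mul(Add(-3, -2), Pow(-3, -1)))) = Mul(-4, Add(Mul(p, Rational(1, 4)), Mul(-5, Rational(-1, 3)))) = Mul(-4, Add(Mul(Rational(1, 4), p), Rational(5, 3))) = Mul(-4, Add(Rational(5, 3), Mul(Rational(1, 4), p))) = Add(Rational(-20, 3), Mul(-1, p)))
Function('v')(r, R) = Mul(Pow(Add(-1, R), -1), Add(-3, r)) (Function('v')(r, R) = Mul(Add(-3, r), Pow(Add(-1, R), -1)) = Mul(Pow(Add(-1, R), -1), Add(-3, r)))
Mul(Add(Function('F')(0), -31), Function('v')(-7, 4)) = Mul(Add(Add(Rational(-20, 3), Mul(-1, 0)), -31), Mul(Pow(Add(-1, 4), -1), Add(-3, -7))) = Mul(Add(Add(Rational(-20, 3), 0), -31), Mul(Pow(3, -1), -10)) = Mul(Add(Rational(-20, 3), -31), Mul(Rational(1, 3), -10)) = Mul(Rational(-113, 3), Rational(-10, 3)) = Rational(1130, 9)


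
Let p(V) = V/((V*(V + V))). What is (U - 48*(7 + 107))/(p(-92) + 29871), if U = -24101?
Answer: -5441432/5496263 ≈ -0.99002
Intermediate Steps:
p(V) = 1/(2*V) (p(V) = V/((V*(2*V))) = V/((2*V²)) = V*(1/(2*V²)) = 1/(2*V))
(U - 48*(7 + 107))/(p(-92) + 29871) = (-24101 - 48*(7 + 107))/((½)/(-92) + 29871) = (-24101 - 48*114)/((½)*(-1/92) + 29871) = (-24101 - 5472)/(-1/184 + 29871) = -29573/5496263/184 = -29573*184/5496263 = -5441432/5496263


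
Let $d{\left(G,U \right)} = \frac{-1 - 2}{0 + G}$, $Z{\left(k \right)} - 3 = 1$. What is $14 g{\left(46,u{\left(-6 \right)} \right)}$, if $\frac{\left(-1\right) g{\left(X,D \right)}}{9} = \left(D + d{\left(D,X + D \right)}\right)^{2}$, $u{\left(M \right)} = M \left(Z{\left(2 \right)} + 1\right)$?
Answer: $- \frac{5632263}{50} \approx -1.1265 \cdot 10^{5}$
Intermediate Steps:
$Z{\left(k \right)} = 4$ ($Z{\left(k \right)} = 3 + 1 = 4$)
$u{\left(M \right)} = 5 M$ ($u{\left(M \right)} = M \left(4 + 1\right) = M 5 = 5 M$)
$d{\left(G,U \right)} = - \frac{3}{G}$
$g{\left(X,D \right)} = - 9 \left(D - \frac{3}{D}\right)^{2}$
$14 g{\left(46,u{\left(-6 \right)} \right)} = 14 \left(- \frac{9 \left(-3 + \left(5 \left(-6\right)\right)^{2}\right)^{2}}{900}\right) = 14 \left(- \frac{9 \left(-3 + \left(-30\right)^{2}\right)^{2}}{900}\right) = 14 \left(\left(-9\right) \frac{1}{900} \left(-3 + 900\right)^{2}\right) = 14 \left(\left(-9\right) \frac{1}{900} \cdot 897^{2}\right) = 14 \left(\left(-9\right) \frac{1}{900} \cdot 804609\right) = 14 \left(- \frac{804609}{100}\right) = - \frac{5632263}{50}$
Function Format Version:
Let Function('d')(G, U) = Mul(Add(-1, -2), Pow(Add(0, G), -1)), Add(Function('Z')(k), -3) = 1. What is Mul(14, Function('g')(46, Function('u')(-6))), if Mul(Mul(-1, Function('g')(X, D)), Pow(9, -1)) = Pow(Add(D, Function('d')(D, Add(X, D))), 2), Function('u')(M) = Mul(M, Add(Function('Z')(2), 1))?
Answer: Rational(-5632263, 50) ≈ -1.1265e+5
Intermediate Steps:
Function('Z')(k) = 4 (Function('Z')(k) = Add(3, 1) = 4)
Function('u')(M) = Mul(5, M) (Function('u')(M) = Mul(M, Add(4, 1)) = Mul(M, 5) = Mul(5, M))
Function('d')(G, U) = Mul(-3, Pow(G, -1))
Function('g')(X, D) = Mul(-9, Pow(Add(D, Mul(-3, Pow(D, -1))), 2))
Mul(14, Function('g')(46, Function('u')(-6))) = Mul(14, Mul(-9, Pow(Mul(5, -6), -2), Pow(Add(-3, Pow(Mul(5, -6), 2)), 2))) = Mul(14, Mul(-9, Pow(-30, -2), Pow(Add(-3, Pow(-30, 2)), 2))) = Mul(14, Mul(-9, Rational(1, 900), Pow(Add(-3, 900), 2))) = Mul(14, Mul(-9, Rational(1, 900), Pow(897, 2))) = Mul(14, Mul(-9, Rational(1, 900), 804609)) = Mul(14, Rational(-804609, 100)) = Rational(-5632263, 50)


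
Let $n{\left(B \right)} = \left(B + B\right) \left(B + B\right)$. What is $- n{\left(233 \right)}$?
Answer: $-217156$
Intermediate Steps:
$n{\left(B \right)} = 4 B^{2}$ ($n{\left(B \right)} = 2 B 2 B = 4 B^{2}$)
$- n{\left(233 \right)} = - 4 \cdot 233^{2} = - 4 \cdot 54289 = \left(-1\right) 217156 = -217156$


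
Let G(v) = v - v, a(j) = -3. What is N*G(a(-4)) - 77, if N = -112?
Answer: -77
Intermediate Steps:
G(v) = 0
N*G(a(-4)) - 77 = -112*0 - 77 = 0 - 77 = -77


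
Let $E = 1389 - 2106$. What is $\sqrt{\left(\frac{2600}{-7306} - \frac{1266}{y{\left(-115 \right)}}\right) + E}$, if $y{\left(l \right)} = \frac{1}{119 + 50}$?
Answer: $\frac{i \sqrt{16950664931}}{281} \approx 463.33 i$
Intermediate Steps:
$y{\left(l \right)} = \frac{1}{169}$
$E = -717$ ($E = 1389 - 2106 = -717$)
$\sqrt{\left(\frac{2600}{-7306} - \frac{1266}{y{\left(-115 \right)}}\right) + E} = \sqrt{\left(\frac{2600}{-7306} - 1266 \frac{1}{\frac{1}{169}}\right) - 717} = \sqrt{\left(2600 \left(- \frac{1}{7306}\right) - 213954\right) - 717} = \sqrt{\left(- \frac{100}{281} - 213954\right) - 717} = \sqrt{- \frac{60121174}{281} - 717} = \sqrt{- \frac{60322651}{281}} = \frac{i \sqrt{16950664931}}{281}$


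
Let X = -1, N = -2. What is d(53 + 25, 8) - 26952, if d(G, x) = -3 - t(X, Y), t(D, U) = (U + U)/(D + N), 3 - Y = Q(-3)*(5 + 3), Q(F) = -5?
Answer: -80779/3 ≈ -26926.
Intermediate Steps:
Y = 43 (Y = 3 - (-5)*(5 + 3) = 3 - (-5)*8 = 3 - 1*(-40) = 3 + 40 = 43)
t(D, U) = 2*U/(-2 + D) (t(D, U) = (U + U)/(D - 2) = (2*U)/(-2 + D) = 2*U/(-2 + D))
d(G, x) = 77/3 (d(G, x) = -3 - 2*43/(-2 - 1) = -3 - 2*43/(-3) = -3 - 2*43*(-1)/3 = -3 - 1*(-86/3) = -3 + 86/3 = 77/3)
d(53 + 25, 8) - 26952 = 77/3 - 26952 = -80779/3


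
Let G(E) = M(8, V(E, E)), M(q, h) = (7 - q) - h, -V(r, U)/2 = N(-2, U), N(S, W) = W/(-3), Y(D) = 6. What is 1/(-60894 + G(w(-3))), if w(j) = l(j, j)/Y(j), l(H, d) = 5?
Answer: -9/548060 ≈ -1.6422e-5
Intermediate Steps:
N(S, W) = -W/3 (N(S, W) = W*(-1/3) = -W/3)
V(r, U) = 2*U/3 (V(r, U) = -(-2)*U/3 = 2*U/3)
w(j) = 5/6
M(q, h) = 7 - h - q
G(E) = -1 - 2*E/3 (G(E) = 7 - 2*E/3 - 1*8 = 7 - 2*E/3 - 8 = -1 - 2*E/3)
1/(-60894 + G(w(-3))) = 1/(-60894 + (-1 - 2/3*5/6)) = 1/(-60894 + (-1 - 5/9)) = 1/(-60894 - 14/9) = 1/(-548060/9) = -9/548060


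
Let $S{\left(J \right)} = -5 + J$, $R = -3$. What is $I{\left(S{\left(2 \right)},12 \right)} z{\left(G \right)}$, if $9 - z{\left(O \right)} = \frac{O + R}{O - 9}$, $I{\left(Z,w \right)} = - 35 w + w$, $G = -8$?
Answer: $-3408$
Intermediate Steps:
$I{\left(Z,w \right)} = - 34 w$
$z{\left(O \right)} = 9 - \frac{-3 + O}{-9 + O}$ ($z{\left(O \right)} = 9 - \frac{O - 3}{O - 9} = 9 - \frac{-3 + O}{-9 + O}$)
$I{\left(S{\left(2 \right)},12 \right)} z{\left(G \right)} = \left(-34\right) 12 \frac{2 \left(-39 + 4 \left(-8\right)\right)}{-9 - 8} = - 408 \frac{2 \left(-39 - 32\right)}{-17} = - 408 \cdot 2 \left(- \frac{1}{17}\right) \left(-71\right) = \left(-408\right) \frac{142}{17} = -3408$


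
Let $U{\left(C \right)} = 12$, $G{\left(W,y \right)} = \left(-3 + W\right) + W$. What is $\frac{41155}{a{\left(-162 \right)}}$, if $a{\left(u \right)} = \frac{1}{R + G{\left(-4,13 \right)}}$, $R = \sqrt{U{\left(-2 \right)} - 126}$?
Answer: $-452705 + 41155 i \sqrt{114} \approx -4.5271 \cdot 10^{5} + 4.3942 \cdot 10^{5} i$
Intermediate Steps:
$G{\left(W,y \right)} = -3 + 2 W$
$R = i \sqrt{114}$ ($R = \sqrt{12 - 126} = \sqrt{-114} = i \sqrt{114} \approx 10.677 i$)
$a{\left(u \right)} = \frac{1}{-11 + i \sqrt{114}}$ ($a{\left(u \right)} = \frac{1}{i \sqrt{114} + \left(-3 + 2 \left(-4\right)\right)} = \frac{1}{i \sqrt{114} - 11} = \frac{1}{-11 + i \sqrt{114}}$)
$\frac{41155}{a{\left(-162 \right)}} = \frac{41155}{- \frac{11}{235} - \frac{i \sqrt{114}}{235}}$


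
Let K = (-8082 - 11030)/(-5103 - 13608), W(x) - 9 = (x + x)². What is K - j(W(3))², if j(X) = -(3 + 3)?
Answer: -654484/18711 ≈ -34.979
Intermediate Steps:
W(x) = 9 + 4*x² (W(x) = 9 + (x + x)² = 9 + (2*x)² = 9 + 4*x²)
j(X) = -6 (j(X) = -1*6 = -6)
K = 19112/18711 (K = -19112/(-18711) = -19112*(-1/18711) = 19112/18711 ≈ 1.0214)
K - j(W(3))² = 19112/18711 - 1*(-6)² = 19112/18711 - 1*36 = 19112/18711 - 36 = -654484/18711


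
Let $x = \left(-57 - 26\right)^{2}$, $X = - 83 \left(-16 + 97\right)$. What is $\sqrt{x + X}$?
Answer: $\sqrt{166} \approx 12.884$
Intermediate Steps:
$X = -6723$ ($X = \left(-83\right) 81 = -6723$)
$x = 6889$ ($x = \left(-83\right)^{2} = 6889$)
$\sqrt{x + X} = \sqrt{6889 - 6723} = \sqrt{166}$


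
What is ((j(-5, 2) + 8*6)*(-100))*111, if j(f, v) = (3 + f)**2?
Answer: -577200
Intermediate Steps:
((j(-5, 2) + 8*6)*(-100))*111 = (((3 - 5)**2 + 8*6)*(-100))*111 = (((-2)**2 + 48)*(-100))*111 = ((4 + 48)*(-100))*111 = (52*(-100))*111 = -5200*111 = -577200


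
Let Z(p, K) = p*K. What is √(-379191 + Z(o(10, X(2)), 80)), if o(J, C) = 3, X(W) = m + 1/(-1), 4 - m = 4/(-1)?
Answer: I*√378951 ≈ 615.59*I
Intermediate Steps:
m = 8 (m = 4 - 4/(-1) = 4 - 4*(-1) = 4 - 1*(-4) = 4 + 4 = 8)
X(W) = 7 (X(W) = 8 + 1/(-1) = 8 - 1 = 7)
Z(p, K) = K*p
√(-379191 + Z(o(10, X(2)), 80)) = √(-379191 + 80*3) = √(-379191 + 240) = √(-378951) = I*√378951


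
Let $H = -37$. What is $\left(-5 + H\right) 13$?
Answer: $-546$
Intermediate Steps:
$\left(-5 + H\right) 13 = \left(-5 - 37\right) 13 = \left(-42\right) 13 = -546$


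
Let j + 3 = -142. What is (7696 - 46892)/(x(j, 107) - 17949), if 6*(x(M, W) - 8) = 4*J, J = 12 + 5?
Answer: 117588/53789 ≈ 2.1861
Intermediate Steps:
J = 17
j = -145 (j = -3 - 142 = -145)
x(M, W) = 58/3 (x(M, W) = 8 + (4*17)/6 = 8 + (1/6)*68 = 8 + 34/3 = 58/3)
(7696 - 46892)/(x(j, 107) - 17949) = (7696 - 46892)/(58/3 - 17949) = -39196/(-53789/3) = -39196*(-3/53789) = 117588/53789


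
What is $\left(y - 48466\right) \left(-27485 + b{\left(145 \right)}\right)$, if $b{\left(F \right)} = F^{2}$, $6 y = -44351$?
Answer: $\frac{1082524810}{3} \approx 3.6084 \cdot 10^{8}$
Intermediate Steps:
$y = - \frac{44351}{6}$ ($y = \frac{1}{6} \left(-44351\right) = - \frac{44351}{6} \approx -7391.8$)
$\left(y - 48466\right) \left(-27485 + b{\left(145 \right)}\right) = \left(- \frac{44351}{6} - 48466\right) \left(-27485 + 145^{2}\right) = - \frac{335147 \left(-27485 + 21025\right)}{6} = \left(- \frac{335147}{6}\right) \left(-6460\right) = \frac{1082524810}{3}$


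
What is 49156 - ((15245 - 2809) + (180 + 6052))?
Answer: 30488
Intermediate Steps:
49156 - ((15245 - 2809) + (180 + 6052)) = 49156 - (12436 + 6232) = 49156 - 1*18668 = 49156 - 18668 = 30488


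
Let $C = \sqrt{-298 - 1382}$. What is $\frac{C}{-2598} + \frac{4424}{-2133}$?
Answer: $- \frac{56}{27} - \frac{2 i \sqrt{105}}{1299} \approx -2.0741 - 0.015777 i$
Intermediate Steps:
$C = 4 i \sqrt{105}$ ($C = \sqrt{-1680} = 4 i \sqrt{105} \approx 40.988 i$)
$\frac{C}{-2598} + \frac{4424}{-2133} = \frac{4 i \sqrt{105}}{-2598} + \frac{4424}{-2133} = 4 i \sqrt{105} \left(- \frac{1}{2598}\right) + 4424 \left(- \frac{1}{2133}\right) = - \frac{2 i \sqrt{105}}{1299} - \frac{56}{27} = - \frac{56}{27} - \frac{2 i \sqrt{105}}{1299}$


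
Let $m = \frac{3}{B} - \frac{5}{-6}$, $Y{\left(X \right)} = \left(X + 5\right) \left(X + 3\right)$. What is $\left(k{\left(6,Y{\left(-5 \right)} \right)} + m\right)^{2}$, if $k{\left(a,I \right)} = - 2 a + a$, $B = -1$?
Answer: $\frac{2401}{36} \approx 66.694$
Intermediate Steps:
$Y{\left(X \right)} = \left(3 + X\right) \left(5 + X\right)$ ($Y{\left(X \right)} = \left(5 + X\right) \left(3 + X\right) = \left(3 + X\right) \left(5 + X\right)$)
$k{\left(a,I \right)} = - a$
$m = - \frac{13}{6}$ ($m = \frac{3}{-1} - \frac{5}{-6} = 3 \left(-1\right) - - \frac{5}{6} = -3 + \frac{5}{6} = - \frac{13}{6} \approx -2.1667$)
$\left(k{\left(6,Y{\left(-5 \right)} \right)} + m\right)^{2} = \left(\left(-1\right) 6 - \frac{13}{6}\right)^{2} = \left(-6 - \frac{13}{6}\right)^{2} = \left(- \frac{49}{6}\right)^{2} = \frac{2401}{36}$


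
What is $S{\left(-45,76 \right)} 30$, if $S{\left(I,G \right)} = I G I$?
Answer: $4617000$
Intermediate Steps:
$S{\left(I,G \right)} = G I^{2}$ ($S{\left(I,G \right)} = G I I = G I^{2}$)
$S{\left(-45,76 \right)} 30 = 76 \left(-45\right)^{2} \cdot 30 = 76 \cdot 2025 \cdot 30 = 153900 \cdot 30 = 4617000$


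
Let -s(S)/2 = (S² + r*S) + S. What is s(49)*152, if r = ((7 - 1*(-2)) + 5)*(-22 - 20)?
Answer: 8014048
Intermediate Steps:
r = -588 (r = ((7 + 2) + 5)*(-42) = (9 + 5)*(-42) = 14*(-42) = -588)
s(S) = -2*S² + 1174*S (s(S) = -2*((S² - 588*S) + S) = -2*(S² - 587*S) = -2*S² + 1174*S)
s(49)*152 = (2*49*(587 - 1*49))*152 = (2*49*(587 - 49))*152 = (2*49*538)*152 = 52724*152 = 8014048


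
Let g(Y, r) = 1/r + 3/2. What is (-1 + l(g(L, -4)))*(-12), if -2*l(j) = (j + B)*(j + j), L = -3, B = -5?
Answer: -177/4 ≈ -44.250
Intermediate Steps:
g(Y, r) = 3/2 + 1/r (g(Y, r) = 1/r + 3*(½) = 1/r + 3/2 = 3/2 + 1/r)
l(j) = -j*(-5 + j) (l(j) = -(j - 5)*(j + j)/2 = -(-5 + j)*2*j/2 = -j*(-5 + j))
(-1 + l(g(L, -4)))*(-12) = (-1 + (3/2 + 1/(-4))*(5 - (3/2 + 1/(-4))))*(-12) = (-1 + (3/2 - ¼)*(5 - (3/2 - ¼)))*(-12) = (-1 + 5*(5 - 1*5/4)/4)*(-12) = (-1 + 5*(5 - 5/4)/4)*(-12) = (-1 + (5/4)*(15/4))*(-12) = (-1 + 75/16)*(-12) = (59/16)*(-12) = -177/4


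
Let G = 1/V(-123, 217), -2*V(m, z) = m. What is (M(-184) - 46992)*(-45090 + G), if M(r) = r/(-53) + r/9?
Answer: 124361035663040/58671 ≈ 2.1196e+9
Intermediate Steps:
M(r) = 44*r/477 (M(r) = r*(-1/53) + r*(⅑) = -r/53 + r/9 = 44*r/477)
V(m, z) = -m/2
G = 2/123 (G = 1/(-½*(-123)) = 1/(123/2) = 2/123 ≈ 0.016260)
(M(-184) - 46992)*(-45090 + G) = ((44/477)*(-184) - 46992)*(-45090 + 2/123) = (-8096/477 - 46992)*(-5546068/123) = -22423280/477*(-5546068/123) = 124361035663040/58671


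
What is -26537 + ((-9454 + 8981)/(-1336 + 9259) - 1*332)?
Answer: -212883560/7923 ≈ -26869.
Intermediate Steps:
-26537 + ((-9454 + 8981)/(-1336 + 9259) - 1*332) = -26537 + (-473/7923 - 332) = -26537 - 2630909/7923 = -212883560/7923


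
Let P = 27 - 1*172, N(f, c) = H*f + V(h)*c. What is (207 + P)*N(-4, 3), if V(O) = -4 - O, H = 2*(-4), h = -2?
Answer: 1612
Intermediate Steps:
H = -8
N(f, c) = -8*f - 2*c (N(f, c) = -8*f + (-4 - 1*(-2))*c = -8*f + (-4 + 2)*c = -8*f - 2*c)
P = -145 (P = 27 - 172 = -145)
(207 + P)*N(-4, 3) = (207 - 145)*(-8*(-4) - 2*3) = 62*(32 - 6) = 62*26 = 1612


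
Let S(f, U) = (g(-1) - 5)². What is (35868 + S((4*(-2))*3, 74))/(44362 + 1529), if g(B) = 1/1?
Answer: 35884/45891 ≈ 0.78194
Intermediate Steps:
g(B) = 1
S(f, U) = 16 (S(f, U) = (1 - 5)² = (-4)² = 16)
(35868 + S((4*(-2))*3, 74))/(44362 + 1529) = (35868 + 16)/(44362 + 1529) = 35884/45891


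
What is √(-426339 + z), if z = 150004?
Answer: I*√276335 ≈ 525.68*I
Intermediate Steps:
√(-426339 + z) = √(-426339 + 150004) = √(-276335) = I*√276335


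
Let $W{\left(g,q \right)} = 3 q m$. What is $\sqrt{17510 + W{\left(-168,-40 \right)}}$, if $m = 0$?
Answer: $\sqrt{17510} \approx 132.33$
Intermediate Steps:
$W{\left(g,q \right)} = 0$ ($W{\left(g,q \right)} = 3 q 0 = 0$)
$\sqrt{17510 + W{\left(-168,-40 \right)}} = \sqrt{17510 + 0} = \sqrt{17510}$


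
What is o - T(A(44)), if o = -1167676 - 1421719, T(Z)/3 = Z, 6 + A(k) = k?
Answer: -2589509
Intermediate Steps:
A(k) = -6 + k
T(Z) = 3*Z
o = -2589395
o - T(A(44)) = -2589395 - 3*(-6 + 44) = -2589395 - 3*38 = -2589395 - 1*114 = -2589395 - 114 = -2589509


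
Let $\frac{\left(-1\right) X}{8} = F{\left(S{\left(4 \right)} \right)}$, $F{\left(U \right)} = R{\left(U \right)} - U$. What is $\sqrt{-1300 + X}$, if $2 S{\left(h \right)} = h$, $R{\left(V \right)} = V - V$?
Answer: $2 i \sqrt{321} \approx 35.833 i$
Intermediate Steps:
$R{\left(V \right)} = 0$
$S{\left(h \right)} = \frac{h}{2}$
$F{\left(U \right)} = - U$ ($F{\left(U \right)} = 0 - U = - U$)
$X = 16$ ($X = - 8 \left(- \frac{4}{2}\right) = - 8 \left(\left(-1\right) 2\right) = \left(-8\right) \left(-2\right) = 16$)
$\sqrt{-1300 + X} = \sqrt{-1300 + 16} = \sqrt{-1284} = 2 i \sqrt{321}$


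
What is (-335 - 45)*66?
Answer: -25080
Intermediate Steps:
(-335 - 45)*66 = -380*66 = -25080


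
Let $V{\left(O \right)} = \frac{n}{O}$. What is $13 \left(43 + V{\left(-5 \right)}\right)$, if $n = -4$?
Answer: $\frac{2847}{5} \approx 569.4$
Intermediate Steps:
$V{\left(O \right)} = - \frac{4}{O}$
$13 \left(43 + V{\left(-5 \right)}\right) = 13 \left(43 - \frac{4}{-5}\right) = 13 \left(43 - - \frac{4}{5}\right) = 13 \left(43 + \frac{4}{5}\right) = 13 \cdot \frac{219}{5} = \frac{2847}{5}$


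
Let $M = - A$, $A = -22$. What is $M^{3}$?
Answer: $10648$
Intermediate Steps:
$M = 22$ ($M = \left(-1\right) \left(-22\right) = 22$)
$M^{3} = 22^{3} = 10648$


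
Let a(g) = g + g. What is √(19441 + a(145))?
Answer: √19731 ≈ 140.47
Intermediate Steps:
a(g) = 2*g
√(19441 + a(145)) = √(19441 + 2*145) = √(19441 + 290) = √19731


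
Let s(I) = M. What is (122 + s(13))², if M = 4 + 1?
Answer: 16129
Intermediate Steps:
M = 5
s(I) = 5
(122 + s(13))² = (122 + 5)² = 127² = 16129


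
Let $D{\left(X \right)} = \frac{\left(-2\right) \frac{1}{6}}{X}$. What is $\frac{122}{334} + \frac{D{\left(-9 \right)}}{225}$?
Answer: $\frac{370742}{1014525} \approx 0.36543$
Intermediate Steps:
$D{\left(X \right)} = - \frac{1}{3 X}$ ($D{\left(X \right)} = \frac{\left(-2\right) \frac{1}{6}}{X} = - \frac{1}{3 X}$)
$\frac{122}{334} + \frac{D{\left(-9 \right)}}{225} = \frac{122}{334} + \frac{\left(- \frac{1}{3}\right) \frac{1}{-9}}{225} = 122 \cdot \frac{1}{334} + \left(- \frac{1}{3}\right) \left(- \frac{1}{9}\right) \frac{1}{225} = \frac{61}{167} + \frac{1}{27} \cdot \frac{1}{225} = \frac{61}{167} + \frac{1}{6075} = \frac{370742}{1014525}$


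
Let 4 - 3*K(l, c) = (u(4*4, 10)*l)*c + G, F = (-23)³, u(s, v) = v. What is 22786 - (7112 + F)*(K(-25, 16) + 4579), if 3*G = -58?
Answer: 89846843/3 ≈ 2.9949e+7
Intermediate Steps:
G = -58/3 (G = (⅓)*(-58) = -58/3 ≈ -19.333)
F = -12167
K(l, c) = 70/9 - 10*c*l/3 (K(l, c) = 4/3 - ((10*l)*c - 58/3)/3 = 4/3 - (10*c*l - 58/3)/3 = 4/3 - (-58/3 + 10*c*l)/3 = 4/3 + (58/9 - 10*c*l/3) = 70/9 - 10*c*l/3)
22786 - (7112 + F)*(K(-25, 16) + 4579) = 22786 - (7112 - 12167)*((70/9 - 10/3*16*(-25)) + 4579) = 22786 - (-5055)*((70/9 + 4000/3) + 4579) = 22786 - (-5055)*(12070/9 + 4579) = 22786 - (-5055)*53281/9 = 22786 - 1*(-89778485/3) = 22786 + 89778485/3 = 89846843/3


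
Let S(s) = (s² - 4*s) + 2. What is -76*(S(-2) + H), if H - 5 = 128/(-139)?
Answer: -190988/139 ≈ -1374.0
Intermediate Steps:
S(s) = 2 + s² - 4*s
H = 567/139 (H = 5 + 128/(-139) = 5 + 128*(-1/139) = 5 - 128/139 = 567/139 ≈ 4.0791)
-76*(S(-2) + H) = -76*((2 + (-2)² - 4*(-2)) + 567/139) = -76*((2 + 4 + 8) + 567/139) = -76*(14 + 567/139) = -76*2513/139 = -190988/139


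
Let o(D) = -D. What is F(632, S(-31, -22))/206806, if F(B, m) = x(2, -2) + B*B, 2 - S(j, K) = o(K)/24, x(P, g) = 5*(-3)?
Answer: 399409/206806 ≈ 1.9313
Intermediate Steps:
x(P, g) = -15
S(j, K) = 2 + K/24 (S(j, K) = 2 - (-K)/24 = 2 - (-1)*K/24 = 2 + K/24)
F(B, m) = -15 + B² (F(B, m) = -15 + B*B = -15 + B²)
F(632, S(-31, -22))/206806 = (-15 + 632²)/206806 = (-15 + 399424)*(1/206806) = 399409*(1/206806) = 399409/206806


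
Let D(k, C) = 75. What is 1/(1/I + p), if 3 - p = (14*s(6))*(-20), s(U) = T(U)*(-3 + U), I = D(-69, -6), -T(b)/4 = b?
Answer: -75/1511774 ≈ -4.9611e-5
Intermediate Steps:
T(b) = -4*b
I = 75
s(U) = -4*U*(-3 + U) (s(U) = (-4*U)*(-3 + U) = -4*U*(-3 + U))
p = -20157 (p = 3 - 14*(4*6*(3 - 1*6))*(-20) = 3 - 14*(4*6*(3 - 6))*(-20) = 3 - 14*(4*6*(-3))*(-20) = 3 - 14*(-72)*(-20) = 3 - (-1008)*(-20) = 3 - 1*20160 = 3 - 20160 = -20157)
1/(1/I + p) = 1/(1/75 - 20157) = 1/(-1511774/75) = -75/1511774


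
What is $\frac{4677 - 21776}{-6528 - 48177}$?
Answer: $\frac{17099}{54705} \approx 0.31257$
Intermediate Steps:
$\frac{4677 - 21776}{-6528 - 48177} = - \frac{17099}{-54705} = \left(-17099\right) \left(- \frac{1}{54705}\right) = \frac{17099}{54705}$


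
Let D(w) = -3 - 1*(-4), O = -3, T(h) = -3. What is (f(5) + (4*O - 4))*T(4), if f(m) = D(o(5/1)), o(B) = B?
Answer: 45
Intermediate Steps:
D(w) = 1 (D(w) = -3 + 4 = 1)
f(m) = 1
(f(5) + (4*O - 4))*T(4) = (1 + (4*(-3) - 4))*(-3) = (1 + (-12 - 4))*(-3) = (1 - 16)*(-3) = -15*(-3) = 45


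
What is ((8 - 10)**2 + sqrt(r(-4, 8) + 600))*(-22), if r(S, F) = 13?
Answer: -88 - 22*sqrt(613) ≈ -632.69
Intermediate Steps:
((8 - 10)**2 + sqrt(r(-4, 8) + 600))*(-22) = ((8 - 10)**2 + sqrt(13 + 600))*(-22) = ((-2)**2 + sqrt(613))*(-22) = (4 + sqrt(613))*(-22) = -88 - 22*sqrt(613)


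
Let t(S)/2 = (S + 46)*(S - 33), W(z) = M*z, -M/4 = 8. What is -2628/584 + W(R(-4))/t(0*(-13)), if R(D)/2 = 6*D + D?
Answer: -7727/1518 ≈ -5.0902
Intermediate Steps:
M = -32 (M = -4*8 = -32)
R(D) = 14*D (R(D) = 2*(6*D + D) = 2*(7*D) = 14*D)
W(z) = -32*z
t(S) = 2*(-33 + S)*(46 + S) (t(S) = 2*((S + 46)*(S - 33)) = 2*((46 + S)*(-33 + S)) = 2*((-33 + S)*(46 + S)) = 2*(-33 + S)*(46 + S))
-2628/584 + W(R(-4))/t(0*(-13)) = -2628/584 + (-448*(-4))/(-3036 + 2*(0*(-13))² + 26*(0*(-13))) = -2628*1/584 + (-32*(-56))/(-3036 + 2*0² + 26*0) = -9/2 + 1792/(-3036 + 2*0 + 0) = -9/2 + 1792/(-3036 + 0 + 0) = -9/2 + 1792/(-3036) = -9/2 + 1792*(-1/3036) = -9/2 - 448/759 = -7727/1518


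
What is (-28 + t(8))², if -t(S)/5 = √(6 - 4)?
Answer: 834 + 280*√2 ≈ 1230.0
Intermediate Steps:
t(S) = -5*√2 (t(S) = -5*√(6 - 4) = -5*√2)
(-28 + t(8))² = (-28 - 5*√2)²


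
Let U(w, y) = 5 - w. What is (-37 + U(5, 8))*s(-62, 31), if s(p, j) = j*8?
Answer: -9176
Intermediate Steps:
s(p, j) = 8*j
(-37 + U(5, 8))*s(-62, 31) = (-37 + (5 - 1*5))*(8*31) = (-37 + (5 - 5))*248 = (-37 + 0)*248 = -37*248 = -9176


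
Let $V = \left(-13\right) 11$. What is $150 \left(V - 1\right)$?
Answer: $-21600$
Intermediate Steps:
$V = -143$
$150 \left(V - 1\right) = 150 \left(-143 - 1\right) = 150 \left(-144\right) = -21600$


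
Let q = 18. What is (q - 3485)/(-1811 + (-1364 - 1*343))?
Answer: 3467/3518 ≈ 0.98550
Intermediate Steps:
(q - 3485)/(-1811 + (-1364 - 1*343)) = (18 - 3485)/(-1811 + (-1364 - 1*343)) = -3467/(-1811 + (-1364 - 343)) = -3467/(-1811 - 1707) = -3467/(-3518) = -3467*(-1/3518) = 3467/3518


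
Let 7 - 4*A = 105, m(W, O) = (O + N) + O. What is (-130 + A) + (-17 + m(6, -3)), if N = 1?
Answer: -353/2 ≈ -176.50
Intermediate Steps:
m(W, O) = 1 + 2*O (m(W, O) = (O + 1) + O = (1 + O) + O = 1 + 2*O)
A = -49/2 (A = 7/4 - ¼*105 = 7/4 - 105/4 = -49/2 ≈ -24.500)
(-130 + A) + (-17 + m(6, -3)) = (-130 - 49/2) + (-17 + (1 + 2*(-3))) = -309/2 + (-17 + (1 - 6)) = -309/2 + (-17 - 5) = -309/2 - 22 = -353/2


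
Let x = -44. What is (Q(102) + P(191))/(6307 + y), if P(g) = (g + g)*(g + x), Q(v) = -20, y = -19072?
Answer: -56134/12765 ≈ -4.3975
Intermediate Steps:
P(g) = 2*g*(-44 + g) (P(g) = (g + g)*(g - 44) = (2*g)*(-44 + g) = 2*g*(-44 + g))
(Q(102) + P(191))/(6307 + y) = (-20 + 2*191*(-44 + 191))/(6307 - 19072) = (-20 + 2*191*147)/(-12765) = (-20 + 56154)*(-1/12765) = 56134*(-1/12765) = -56134/12765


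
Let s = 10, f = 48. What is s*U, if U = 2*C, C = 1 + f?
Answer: 980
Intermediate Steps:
C = 49 (C = 1 + 48 = 49)
U = 98 (U = 2*49 = 98)
s*U = 10*98 = 980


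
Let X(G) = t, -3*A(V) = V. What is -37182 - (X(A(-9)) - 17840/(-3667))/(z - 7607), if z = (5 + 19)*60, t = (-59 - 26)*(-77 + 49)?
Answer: -840839466498/22614389 ≈ -37182.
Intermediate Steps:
A(V) = -V/3
t = 2380 (t = -85*(-28) = 2380)
X(G) = 2380
z = 1440 (z = 24*60 = 1440)
-37182 - (X(A(-9)) - 17840/(-3667))/(z - 7607) = -37182 - (2380 - 17840/(-3667))/(1440 - 7607) = -37182 - (2380 - 17840*(-1/3667))/(-6167) = -37182 - (2380 + 17840/3667)*(-1)/6167 = -37182 - 8745300*(-1)/(3667*6167) = -37182 - 1*(-8745300/22614389) = -37182 + 8745300/22614389 = -840839466498/22614389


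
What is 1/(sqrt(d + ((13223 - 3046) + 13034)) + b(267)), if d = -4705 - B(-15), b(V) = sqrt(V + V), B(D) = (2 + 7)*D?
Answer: 1/(sqrt(534) + sqrt(18641)) ≈ 0.0062641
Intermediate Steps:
B(D) = 9*D
b(V) = sqrt(2)*sqrt(V) (b(V) = sqrt(2*V) = sqrt(2)*sqrt(V))
d = -4570 (d = -4705 - 9*(-15) = -4705 - 1*(-135) = -4705 + 135 = -4570)
1/(sqrt(d + ((13223 - 3046) + 13034)) + b(267)) = 1/(sqrt(-4570 + ((13223 - 3046) + 13034)) + sqrt(2)*sqrt(267)) = 1/(sqrt(-4570 + (10177 + 13034)) + sqrt(534)) = 1/(sqrt(-4570 + 23211) + sqrt(534)) = 1/(sqrt(18641) + sqrt(534)) = 1/(sqrt(534) + sqrt(18641))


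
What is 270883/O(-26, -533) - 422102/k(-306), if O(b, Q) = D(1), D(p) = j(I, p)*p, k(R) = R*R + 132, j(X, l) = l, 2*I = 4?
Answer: 12699867521/46884 ≈ 2.7088e+5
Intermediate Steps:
I = 2 (I = (½)*4 = 2)
k(R) = 132 + R² (k(R) = R² + 132 = 132 + R²)
D(p) = p² (D(p) = p*p = p²)
O(b, Q) = 1 (O(b, Q) = 1² = 1)
270883/O(-26, -533) - 422102/k(-306) = 270883/1 - 422102/(132 + (-306)²) = 270883*1 - 422102/(132 + 93636) = 270883 - 422102/93768 = 270883 - 422102*1/93768 = 270883 - 211051/46884 = 12699867521/46884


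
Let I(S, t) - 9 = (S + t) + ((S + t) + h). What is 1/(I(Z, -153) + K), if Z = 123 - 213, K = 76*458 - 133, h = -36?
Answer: 1/34162 ≈ 2.9272e-5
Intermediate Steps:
K = 34675 (K = 34808 - 133 = 34675)
Z = -90
I(S, t) = -27 + 2*S + 2*t (I(S, t) = 9 + ((S + t) + ((S + t) - 36)) = 9 + ((S + t) + (-36 + S + t)) = 9 + (-36 + 2*S + 2*t) = -27 + 2*S + 2*t)
1/(I(Z, -153) + K) = 1/((-27 + 2*(-90) + 2*(-153)) + 34675) = 1/((-27 - 180 - 306) + 34675) = 1/(-513 + 34675) = 1/34162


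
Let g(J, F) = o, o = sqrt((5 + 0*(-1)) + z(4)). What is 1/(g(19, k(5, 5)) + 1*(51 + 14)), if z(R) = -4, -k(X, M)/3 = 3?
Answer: 1/66 ≈ 0.015152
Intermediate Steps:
k(X, M) = -9 (k(X, M) = -3*3 = -9)
o = 1 (o = sqrt((5 + 0*(-1)) - 4) = sqrt((5 + 0) - 4) = sqrt(5 - 4) = sqrt(1) = 1)
g(J, F) = 1
1/(g(19, k(5, 5)) + 1*(51 + 14)) = 1/(1 + 1*(51 + 14)) = 1/(1 + 1*65) = 1/(1 + 65) = 1/66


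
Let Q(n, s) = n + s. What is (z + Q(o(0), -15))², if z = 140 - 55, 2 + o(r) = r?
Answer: 4624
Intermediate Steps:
o(r) = -2 + r
z = 85
(z + Q(o(0), -15))² = (85 + ((-2 + 0) - 15))² = (85 + (-2 - 15))² = (85 - 17)² = 68² = 4624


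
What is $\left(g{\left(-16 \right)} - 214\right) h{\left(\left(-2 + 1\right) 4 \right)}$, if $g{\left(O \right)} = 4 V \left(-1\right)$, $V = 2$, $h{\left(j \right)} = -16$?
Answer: $3552$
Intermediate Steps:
$g{\left(O \right)} = -8$ ($g{\left(O \right)} = 4 \cdot 2 \left(-1\right) = 8 \left(-1\right) = -8$)
$\left(g{\left(-16 \right)} - 214\right) h{\left(\left(-2 + 1\right) 4 \right)} = \left(-8 - 214\right) \left(-16\right) = \left(-222\right) \left(-16\right) = 3552$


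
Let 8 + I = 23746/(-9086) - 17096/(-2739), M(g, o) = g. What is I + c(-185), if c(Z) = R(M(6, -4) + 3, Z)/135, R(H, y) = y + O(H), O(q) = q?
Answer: -288906469/50904315 ≈ -5.6755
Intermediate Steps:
R(H, y) = H + y (R(H, y) = y + H = H + y)
I = -4945385/1131207 (I = -8 + (23746/(-9086) - 17096/(-2739)) = -8 + (23746*(-1/9086) - 17096*(-1/2739)) = -8 + (-11873/4543 + 17096/2739) = -8 + 4104271/1131207 = -4945385/1131207 ≈ -4.3718)
c(Z) = 1/15 + Z/135 (c(Z) = ((6 + 3) + Z)/135 = (9 + Z)*(1/135) = 1/15 + Z/135)
I + c(-185) = -4945385/1131207 + (1/15 + (1/135)*(-185)) = -4945385/1131207 + (1/15 - 37/27) = -4945385/1131207 - 176/135 = -288906469/50904315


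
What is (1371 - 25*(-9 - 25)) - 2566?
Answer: -345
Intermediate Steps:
(1371 - 25*(-9 - 25)) - 2566 = (1371 - 25*(-34)) - 2566 = (1371 + 850) - 2566 = 2221 - 2566 = -345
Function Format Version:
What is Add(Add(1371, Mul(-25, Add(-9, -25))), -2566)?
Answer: -345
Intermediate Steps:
Add(Add(1371, Mul(-25, Add(-9, -25))), -2566) = Add(Add(1371, Mul(-25, -34)), -2566) = Add(Add(1371, 850), -2566) = Add(2221, -2566) = -345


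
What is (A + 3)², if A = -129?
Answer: 15876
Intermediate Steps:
(A + 3)² = (-129 + 3)² = (-126)² = 15876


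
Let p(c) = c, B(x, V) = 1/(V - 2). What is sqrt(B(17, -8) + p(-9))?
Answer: I*sqrt(910)/10 ≈ 3.0166*I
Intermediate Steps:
B(x, V) = 1/(-2 + V)
sqrt(B(17, -8) + p(-9)) = sqrt(1/(-2 - 8) - 9) = sqrt(1/(-10) - 9) = sqrt(-1/10 - 9) = sqrt(-91/10) = I*sqrt(910)/10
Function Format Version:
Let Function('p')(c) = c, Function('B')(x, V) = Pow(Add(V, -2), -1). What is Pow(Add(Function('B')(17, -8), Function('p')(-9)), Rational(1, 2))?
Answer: Mul(Rational(1, 10), I, Pow(910, Rational(1, 2))) ≈ Mul(3.0166, I)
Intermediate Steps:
Function('B')(x, V) = Pow(Add(-2, V), -1)
Pow(Add(Function('B')(17, -8), Function('p')(-9)), Rational(1, 2)) = Pow(Add(Pow(Add(-2, -8), -1), -9), Rational(1, 2)) = Pow(Add(Pow(-10, -1), -9), Rational(1, 2)) = Pow(Add(Rational(-1, 10), -9), Rational(1, 2)) = Pow(Rational(-91, 10), Rational(1, 2)) = Mul(Rational(1, 10), I, Pow(910, Rational(1, 2)))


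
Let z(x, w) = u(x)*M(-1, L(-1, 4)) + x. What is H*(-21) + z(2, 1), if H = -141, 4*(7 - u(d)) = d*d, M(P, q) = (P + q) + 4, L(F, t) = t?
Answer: 3005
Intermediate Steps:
M(P, q) = 4 + P + q
u(d) = 7 - d²/4 (u(d) = 7 - d*d/4 = 7 - d²/4)
z(x, w) = 49 + x - 7*x²/4 (z(x, w) = (7 - x²/4)*(4 - 1 + 4) + x = (7 - x²/4)*7 + x = (49 - 7*x²/4) + x = 49 + x - 7*x²/4)
H*(-21) + z(2, 1) = -141*(-21) + (49 + 2 - 7/4*2²) = 2961 + (49 + 2 - 7/4*4) = 2961 + (49 + 2 - 7) = 2961 + 44 = 3005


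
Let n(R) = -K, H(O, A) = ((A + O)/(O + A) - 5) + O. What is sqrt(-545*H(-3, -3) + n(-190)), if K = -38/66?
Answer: sqrt(4155162)/33 ≈ 61.770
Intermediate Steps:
K = -19/33 (K = -38*1/66 = -19/33 ≈ -0.57576)
H(O, A) = -4 + O (H(O, A) = ((A + O)/(A + O) - 5) + O = (1 - 5) + O = -4 + O)
n(R) = 19/33 (n(R) = -1*(-19/33) = 19/33)
sqrt(-545*H(-3, -3) + n(-190)) = sqrt(-545*(-4 - 3) + 19/33) = sqrt(-545*(-7) + 19/33) = sqrt(3815 + 19/33) = sqrt(125914/33) = sqrt(4155162)/33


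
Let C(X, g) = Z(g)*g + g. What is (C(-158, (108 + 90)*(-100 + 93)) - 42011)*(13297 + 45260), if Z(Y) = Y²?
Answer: -155910580400121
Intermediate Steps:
C(X, g) = g + g³ (C(X, g) = g²*g + g = g³ + g = g + g³)
(C(-158, (108 + 90)*(-100 + 93)) - 42011)*(13297 + 45260) = (((108 + 90)*(-100 + 93) + ((108 + 90)*(-100 + 93))³) - 42011)*(13297 + 45260) = ((198*(-7) + (198*(-7))³) - 42011)*58557 = ((-1386 + (-1386)³) - 42011)*58557 = ((-1386 - 2662500456) - 42011)*58557 = (-2662501842 - 42011)*58557 = -2662543853*58557 = -155910580400121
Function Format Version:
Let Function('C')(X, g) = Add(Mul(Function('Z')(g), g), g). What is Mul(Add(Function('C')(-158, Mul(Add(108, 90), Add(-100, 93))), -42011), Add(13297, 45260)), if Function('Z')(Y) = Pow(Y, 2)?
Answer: -155910580400121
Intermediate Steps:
Function('C')(X, g) = Add(g, Pow(g, 3)) (Function('C')(X, g) = Add(Mul(Pow(g, 2), g), g) = Add(Pow(g, 3), g) = Add(g, Pow(g, 3)))
Mul(Add(Function('C')(-158, Mul(Add(108, 90), Add(-100, 93))), -42011), Add(13297, 45260)) = Mul(Add(Add(Mul(Add(108, 90), Add(-100, 93)), Pow(Mul(Add(108, 90), Add(-100, 93)), 3)), -42011), Add(13297, 45260)) = Mul(Add(Add(Mul(198, -7), Pow(Mul(198, -7), 3)), -42011), 58557) = Mul(Add(Add(-1386, Pow(-1386, 3)), -42011), 58557) = Mul(Add(Add(-1386, -2662500456), -42011), 58557) = Mul(Add(-2662501842, -42011), 58557) = Mul(-2662543853, 58557) = -155910580400121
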